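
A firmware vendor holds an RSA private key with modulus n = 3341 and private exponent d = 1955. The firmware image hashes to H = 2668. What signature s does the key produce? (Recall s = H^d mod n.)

100

H^1955 mod 3341 = 100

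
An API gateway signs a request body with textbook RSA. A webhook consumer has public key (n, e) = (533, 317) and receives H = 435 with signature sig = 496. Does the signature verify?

verifies

sig^2 ≡ 496^2 = 246016 ≡ 303
sig^4 ≡ 303^2 = 91809 ≡ 133
sig^8 ≡ 133^2 = 17689 ≡ 100
sig^16 ≡ 100^2 = 10000 ≡ 406
sig^32 ≡ 406^2 = 164836 ≡ 139
sig^64 ≡ 139^2 = 19321 ≡ 133
sig^128 ≡ 133^2 = 17689 ≡ 100
sig^256 ≡ 100^2 = 10000 ≡ 406
317 = 256 + 32 + 16 + 8 + 4 + 1, so sig^317 ≡ 406·139·406·100·133·496 ≡ 435 (mod 533)
sig^317 mod 533 = 435 matches H.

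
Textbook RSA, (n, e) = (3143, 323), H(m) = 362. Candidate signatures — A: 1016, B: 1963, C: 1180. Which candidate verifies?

Candidate A: Squares mod 3143: 1016^1≡1016, 1016^2≡1352, 1016^4≡1821, 1016^8≡176, 1016^16≡2689, 1016^32≡1821, 1016^64≡176, 1016^128≡2689, 1016^256≡1821; 323 = 256 + 64 + 2 + 1, so 1016^323 ≡ 1821·176·1352·1016 ≡ 3025 (mod 3143)
Candidate B: Squares mod 3143: 1963^1≡1963, 1963^2≡51, 1963^4≡2601, 1963^8≡1465, 1963^16≡2699, 1963^32≡2270, 1963^64≡1523, 1963^128≡3138, 1963^256≡25; 323 = 256 + 64 + 2 + 1, so 1963^323 ≡ 25·1523·51·1963 ≡ 362 (mod 3143)
  → matches H(m) = 362
Candidate C: Squares mod 3143: 1180^1≡1180, 1180^2≡51, 1180^4≡2601, 1180^8≡1465, 1180^16≡2699, 1180^32≡2270, 1180^64≡1523, 1180^128≡3138, 1180^256≡25; 323 = 256 + 64 + 2 + 1, so 1180^323 ≡ 25·1523·51·1180 ≡ 2781 (mod 3143)

B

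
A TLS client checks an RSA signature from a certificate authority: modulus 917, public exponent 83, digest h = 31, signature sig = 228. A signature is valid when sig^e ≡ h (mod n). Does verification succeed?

sig^2 ≡ 228^2 = 51984 ≡ 632
sig^4 ≡ 632^2 = 399424 ≡ 529
sig^8 ≡ 529^2 = 279841 ≡ 156
sig^16 ≡ 156^2 = 24336 ≡ 494
sig^32 ≡ 494^2 = 244036 ≡ 114
sig^64 ≡ 114^2 = 12996 ≡ 158
83 = 64 + 16 + 2 + 1, so sig^83 ≡ 158·494·632·228 ≡ 751 (mod 917)
sig^83 mod 917 = 751, but h = 31.

fails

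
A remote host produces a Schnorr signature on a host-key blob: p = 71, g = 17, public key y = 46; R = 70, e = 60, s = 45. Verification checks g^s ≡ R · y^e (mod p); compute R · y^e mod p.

70

46^2 = 2116 ≡ 57
46^4 ≡ 57^2 = 3249 ≡ 54
46^8 ≡ 54^2 = 2916 ≡ 5
46^16 ≡ 5^2 = 25
46^32 ≡ 25^2 = 625 ≡ 57
60 = 32 + 16 + 8 + 4, so 46^60 ≡ 57·25·5·54 ≡ 1 (mod 71)
R · y^e ≡ 70·1 = 70 ≡ 70 (mod 71)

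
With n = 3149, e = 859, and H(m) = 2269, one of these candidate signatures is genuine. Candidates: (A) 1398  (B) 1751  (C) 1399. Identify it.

Candidate A: Squares mod 3149: 1398^1≡1398, 1398^2≡2024, 1398^4≡2876, 1398^8≡2102, 1398^16≡357, 1398^32≡1489, 1398^64≡225, 1398^128≡241, 1398^256≡1399, 1398^512≡1672; 859 = 512 + 256 + 64 + 16 + 8 + 2 + 1, so 1398^859 ≡ 1672·1399·225·357·2102·2024·1398 ≡ 2269 (mod 3149)
  → matches H(m) = 2269
Candidate B: Squares mod 3149: 1751^1≡1751, 1751^2≡2024, 1751^4≡2876, 1751^8≡2102, 1751^16≡357, 1751^32≡1489, 1751^64≡225, 1751^128≡241, 1751^256≡1399, 1751^512≡1672; 859 = 512 + 256 + 64 + 16 + 8 + 2 + 1, so 1751^859 ≡ 1672·1399·225·357·2102·2024·1751 ≡ 880 (mod 3149)
Candidate C: Squares mod 3149: 1399^1≡1399, 1399^2≡1672, 1399^4≡2421, 1399^8≡952, 1399^16≡2541, 1399^32≡1231, 1399^64≡692, 1399^128≡216, 1399^256≡2570, 1399^512≡1447; 859 = 512 + 256 + 64 + 16 + 8 + 2 + 1, so 1399^859 ≡ 1447·2570·692·2541·952·1672·1399 ≡ 59 (mod 3149)

A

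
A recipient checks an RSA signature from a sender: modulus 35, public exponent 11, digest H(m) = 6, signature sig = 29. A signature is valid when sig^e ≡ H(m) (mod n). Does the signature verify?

does not verify

Squares mod 35: sig^1≡29, sig^2≡1, sig^4≡1, sig^8≡1
11 = 8 + 2 + 1, so sig^11 ≡ 1·1·29 ≡ 29 (mod 35)
29 ≠ 6, so verification fails.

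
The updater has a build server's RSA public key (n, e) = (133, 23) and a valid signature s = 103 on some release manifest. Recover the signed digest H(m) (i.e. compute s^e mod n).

s^2 ≡ 103^2 = 10609 ≡ 102
s^4 ≡ 102^2 = 10404 ≡ 30
s^8 ≡ 30^2 = 900 ≡ 102
s^16 ≡ 102^2 = 10404 ≡ 30
23 = 16 + 4 + 2 + 1, so s^23 ≡ 30·30·102·103 ≡ 31 (mod 133)

31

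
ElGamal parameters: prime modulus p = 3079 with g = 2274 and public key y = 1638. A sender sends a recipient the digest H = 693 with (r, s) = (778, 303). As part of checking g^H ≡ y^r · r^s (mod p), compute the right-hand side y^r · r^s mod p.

1638^2 = 2683044 ≡ 1235
1638^4 ≡ 1235^2 = 1525225 ≡ 1120
1638^8 ≡ 1120^2 = 1254400 ≡ 1247
1638^16 ≡ 1247^2 = 1555009 ≡ 114
1638^32 ≡ 114^2 = 12996 ≡ 680
1638^64 ≡ 680^2 = 462400 ≡ 550
1638^128 ≡ 550^2 = 302500 ≡ 758
1638^256 ≡ 758^2 = 574564 ≡ 1870
1638^512 ≡ 1870^2 = 3496900 ≡ 2235
778 = 512 + 256 + 8 + 2, so 1638^778 ≡ 2235·1870·1247·1235 ≡ 2235 (mod 3079)
778^2 = 605284 ≡ 1800
778^4 ≡ 1800^2 = 3240000 ≡ 892
778^8 ≡ 892^2 = 795664 ≡ 1282
778^16 ≡ 1282^2 = 1643524 ≡ 2417
778^32 ≡ 2417^2 = 5841889 ≡ 1026
778^64 ≡ 1026^2 = 1052676 ≡ 2737
778^128 ≡ 2737^2 = 7491169 ≡ 3041
778^256 ≡ 3041^2 = 9247681 ≡ 1444
303 = 256 + 32 + 8 + 4 + 2 + 1, so 778^303 ≡ 1444·1026·1282·892·1800·778 ≡ 27 (mod 3079)
y^r · r^s ≡ 2235·27 = 60345 ≡ 1844 (mod 3079)

1844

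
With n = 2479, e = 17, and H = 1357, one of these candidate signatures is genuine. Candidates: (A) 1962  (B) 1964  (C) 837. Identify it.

Candidate A: Squares mod 2479: 1962^1≡1962, 1962^2≡2036, 1962^4≡408, 1962^8≡371, 1962^16≡1296; 17 = 16 + 1, so 1962^17 ≡ 1296·1962 ≡ 1777 (mod 2479)
Candidate B: Squares mod 2479: 1964^1≡1964, 1964^2≡2451, 1964^4≡784, 1964^8≡2343, 1964^16≡1143; 17 = 16 + 1, so 1964^17 ≡ 1143·1964 ≡ 1357 (mod 2479)
  → matches H = 1357
Candidate C: Squares mod 2479: 837^1≡837, 837^2≡1491, 837^4≡1897, 837^8≡1580, 837^16≡47; 17 = 16 + 1, so 837^17 ≡ 47·837 ≡ 2154 (mod 2479)

B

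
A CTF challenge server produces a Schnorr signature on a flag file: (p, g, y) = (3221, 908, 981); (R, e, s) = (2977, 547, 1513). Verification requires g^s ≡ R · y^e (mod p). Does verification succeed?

g^s mod p:
Squares mod 3221: 908^1≡908, 908^2≡3109, 908^4≡2881, 908^8≡2865, 908^16≡1117, 908^32≡1162, 908^64≡645, 908^128≡516, 908^256≡2134, 908^512≡2683, 908^1024≡2775
1513 = 1024 + 256 + 128 + 64 + 32 + 8 + 1, so 908^1513 ≡ 2775·2134·516·645·1162·2865·908 ≡ 2694 (mod 3221)
R · y^e mod p:
Squares mod 3221: 981^1≡981, 981^2≡2503, 981^4≡164, 981^8≡1128, 981^16≡89, 981^32≡1479, 981^64≡382, 981^128≡979, 981^256≡1804, 981^512≡1206
547 = 512 + 32 + 2 + 1, so 981^547 ≡ 1206·1479·2503·981 ≡ 1206 (mod 3221)
2977·1206 = 3590262 ≡ 2068 (mod 3221)
2694 ≠ 2068; the check fails.

fails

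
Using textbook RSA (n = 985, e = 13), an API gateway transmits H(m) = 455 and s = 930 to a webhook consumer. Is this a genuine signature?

genuine

s^2 ≡ 930^2 = 864900 ≡ 70
s^4 ≡ 70^2 = 4900 ≡ 960
s^8 ≡ 960^2 = 921600 ≡ 625
13 = 8 + 4 + 1, so s^13 ≡ 625·960·930 ≡ 455 (mod 985)
455 = H(m), so the signature checks out.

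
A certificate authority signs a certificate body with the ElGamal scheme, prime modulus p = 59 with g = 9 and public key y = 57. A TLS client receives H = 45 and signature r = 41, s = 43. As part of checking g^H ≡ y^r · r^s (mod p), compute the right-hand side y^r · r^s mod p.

27

Squares mod 59: 57^1≡57, 57^2≡4, 57^4≡16, 57^8≡20, 57^16≡46, 57^32≡51
41 = 32 + 8 + 1, so 57^41 ≡ 51·20·57 ≡ 25 (mod 59)
Squares mod 59: 41^1≡41, 41^2≡29, 41^4≡15, 41^8≡48, 41^16≡3, 41^32≡9
43 = 32 + 8 + 2 + 1, so 41^43 ≡ 9·48·29·41 ≡ 53 (mod 59)
y^r · r^s ≡ 25·53 = 1325 ≡ 27 (mod 59)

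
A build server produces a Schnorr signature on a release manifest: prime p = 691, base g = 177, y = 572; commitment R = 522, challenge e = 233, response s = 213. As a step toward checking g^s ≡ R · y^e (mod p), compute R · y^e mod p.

67

572^2 = 327184 ≡ 341
572^4 ≡ 341^2 = 116281 ≡ 193
572^8 ≡ 193^2 = 37249 ≡ 626
572^16 ≡ 626^2 = 391876 ≡ 79
572^32 ≡ 79^2 = 6241 ≡ 22
572^64 ≡ 22^2 = 484
572^128 ≡ 484^2 = 234256 ≡ 7
233 = 128 + 64 + 32 + 8 + 1, so 572^233 ≡ 7·484·22·626·572 ≡ 110 (mod 691)
R · y^e ≡ 522·110 = 57420 ≡ 67 (mod 691)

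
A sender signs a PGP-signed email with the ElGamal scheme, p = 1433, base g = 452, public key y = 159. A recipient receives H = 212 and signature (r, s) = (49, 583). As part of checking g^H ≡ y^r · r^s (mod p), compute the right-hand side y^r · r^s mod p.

530

159^2 = 25281 ≡ 920
159^4 ≡ 920^2 = 846400 ≡ 930
159^8 ≡ 930^2 = 864900 ≡ 801
159^16 ≡ 801^2 = 641601 ≡ 1050
159^32 ≡ 1050^2 = 1102500 ≡ 523
49 = 32 + 16 + 1, so 159^49 ≡ 523·1050·159 ≡ 727 (mod 1433)
49^2 = 2401 ≡ 968
49^4 ≡ 968^2 = 937024 ≡ 1275
49^8 ≡ 1275^2 = 1625625 ≡ 603
49^16 ≡ 603^2 = 363609 ≡ 1060
49^32 ≡ 1060^2 = 1123600 ≡ 128
49^64 ≡ 128^2 = 16384 ≡ 621
49^128 ≡ 621^2 = 385641 ≡ 164
49^256 ≡ 164^2 = 26896 ≡ 1102
49^512 ≡ 1102^2 = 1214404 ≡ 653
583 = 512 + 64 + 4 + 2 + 1, so 49^583 ≡ 653·621·1275·968·49 ≡ 1347 (mod 1433)
y^r · r^s ≡ 727·1347 = 979269 ≡ 530 (mod 1433)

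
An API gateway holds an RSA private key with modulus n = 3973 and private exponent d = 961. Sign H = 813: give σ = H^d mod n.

H^2 ≡ 813^2 = 660969 ≡ 1451
H^4 ≡ 1451^2 = 2105401 ≡ 3684
H^8 ≡ 3684^2 = 13571856 ≡ 88
H^16 ≡ 88^2 = 7744 ≡ 3771
H^32 ≡ 3771^2 = 14220441 ≡ 1074
H^64 ≡ 1074^2 = 1153476 ≡ 1306
H^128 ≡ 1306^2 = 1705636 ≡ 1219
H^256 ≡ 1219^2 = 1485961 ≡ 59
H^512 ≡ 59^2 = 3481
961 = 512 + 256 + 128 + 64 + 1, so H^961 ≡ 3481·59·1219·1306·813 ≡ 30 (mod 3973)

30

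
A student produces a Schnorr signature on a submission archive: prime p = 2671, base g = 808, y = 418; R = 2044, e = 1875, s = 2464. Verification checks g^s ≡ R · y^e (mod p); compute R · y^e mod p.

Squares mod 2671: 418^1≡418, 418^2≡1109, 418^4≡1221, 418^8≡423, 418^16≡2643, 418^32≡784, 418^64≡326, 418^128≡2107, 418^256≡247, 418^512≡2247, 418^1024≡819
1875 = 1024 + 512 + 256 + 64 + 16 + 2 + 1, so 418^1875 ≡ 819·2247·247·326·2643·1109·418 ≡ 2355 (mod 2671)
R · y^e ≡ 2044·2355 = 4813620 ≡ 478 (mod 2671)

478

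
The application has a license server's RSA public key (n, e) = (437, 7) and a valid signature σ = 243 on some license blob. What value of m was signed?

Squares mod 437: σ^1≡243, σ^2≡54, σ^4≡294
7 = 4 + 2 + 1, so σ^7 ≡ 294·54·243 ≡ 32 (mod 437)

32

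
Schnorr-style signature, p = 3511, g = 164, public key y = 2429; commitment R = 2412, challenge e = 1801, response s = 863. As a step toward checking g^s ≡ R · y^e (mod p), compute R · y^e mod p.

159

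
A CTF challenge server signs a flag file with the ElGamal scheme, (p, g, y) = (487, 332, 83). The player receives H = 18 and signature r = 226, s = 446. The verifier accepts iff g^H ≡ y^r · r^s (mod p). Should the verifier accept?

reject

Left side g^H mod p:
Squares mod 487: 332^1≡332, 332^2≡162, 332^4≡433, 332^8≡481, 332^16≡36
18 = 16 + 2, so 332^18 ≡ 36·162 ≡ 475 (mod 487)
Right side y^r · r^s mod p:
Squares mod 487: 83^1≡83, 83^2≡71, 83^4≡171, 83^8≡21, 83^16≡441, 83^32≡168, 83^64≡465, 83^128≡484
226 = 128 + 64 + 32 + 2, so 83^226 ≡ 484·465·168·71 ≡ 256 (mod 487)
Squares mod 487: 226^1≡226, 226^2≡428, 226^4≡72, 226^8≡314, 226^16≡222, 226^32≡97, 226^64≡156, 226^128≡473, 226^256≡196
446 = 256 + 128 + 32 + 16 + 8 + 4 + 2, so 226^446 ≡ 196·473·97·222·314·72·428 ≡ 297 (mod 487)
256·297 = 76032 ≡ 60 (mod 487)
475 ≠ 60, so verification fails.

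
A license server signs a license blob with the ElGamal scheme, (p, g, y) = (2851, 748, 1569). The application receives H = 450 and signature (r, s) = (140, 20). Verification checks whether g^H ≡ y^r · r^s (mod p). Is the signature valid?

valid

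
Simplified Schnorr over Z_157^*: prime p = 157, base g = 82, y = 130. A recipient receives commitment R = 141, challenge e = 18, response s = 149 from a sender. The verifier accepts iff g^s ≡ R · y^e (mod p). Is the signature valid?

g^s mod p:
82^149 mod 157 = 58
R · y^e mod p:
130^18 mod 157 = 108
141·108 = 15228 ≡ 156 (mod 157)
58 ≠ 156; the check fails.

invalid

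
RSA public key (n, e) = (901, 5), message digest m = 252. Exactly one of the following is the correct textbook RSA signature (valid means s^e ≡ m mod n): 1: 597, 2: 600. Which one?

2

Candidate 1: 597^2 = 356409 ≡ 514; 597^4 ≡ 514^2 = 264196 ≡ 203; 5 = 4 + 1, so 597^5 ≡ 203·597 ≡ 457 (mod 901)
Candidate 2: 600^2 = 360000 ≡ 501; 600^4 ≡ 501^2 = 251001 ≡ 523; 5 = 4 + 1, so 600^5 ≡ 523·600 ≡ 252 (mod 901)
  → matches m = 252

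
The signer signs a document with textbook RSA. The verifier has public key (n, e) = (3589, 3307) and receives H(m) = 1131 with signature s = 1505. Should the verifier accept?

accept

s^2 ≡ 1505^2 = 2265025 ≡ 366
s^4 ≡ 366^2 = 133956 ≡ 1163
s^8 ≡ 1163^2 = 1352569 ≡ 3105
s^16 ≡ 3105^2 = 9641025 ≡ 971
s^32 ≡ 971^2 = 942841 ≡ 2523
s^64 ≡ 2523^2 = 6365529 ≡ 2232
s^128 ≡ 2232^2 = 4981824 ≡ 292
s^256 ≡ 292^2 = 85264 ≡ 2717
s^512 ≡ 2717^2 = 7382089 ≡ 3105
s^1024 ≡ 3105^2 = 9641025 ≡ 971
s^2048 ≡ 971^2 = 942841 ≡ 2523
3307 = 2048 + 1024 + 128 + 64 + 32 + 8 + 2 + 1, so s^3307 ≡ 2523·971·292·2232·2523·3105·366·1505 ≡ 1131 (mod 3589)
Since 1131 equals the digest 1131, verification succeeds.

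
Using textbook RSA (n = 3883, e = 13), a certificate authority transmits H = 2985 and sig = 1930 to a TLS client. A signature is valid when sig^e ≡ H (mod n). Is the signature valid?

Squares mod 3883: sig^1≡1930, sig^2≡1103, sig^4≡1230, sig^8≡2413
13 = 8 + 4 + 1, so sig^13 ≡ 2413·1230·1930 ≡ 3568 (mod 3883)
sig^13 mod 3883 = 3568, but H = 2985.

invalid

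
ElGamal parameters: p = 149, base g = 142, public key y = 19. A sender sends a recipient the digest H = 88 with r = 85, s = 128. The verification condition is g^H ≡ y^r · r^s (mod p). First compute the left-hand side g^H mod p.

Squares mod 149: 142^1≡142, 142^2≡49, 142^4≡17, 142^8≡140, 142^16≡81, 142^32≡5, 142^64≡25
88 = 64 + 16 + 8, so 142^88 ≡ 25·81·140 ≡ 102 (mod 149)

102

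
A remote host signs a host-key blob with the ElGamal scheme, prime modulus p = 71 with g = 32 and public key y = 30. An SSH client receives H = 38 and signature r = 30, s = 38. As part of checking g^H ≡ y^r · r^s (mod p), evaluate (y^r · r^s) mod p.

37

Squares mod 71: 30^1≡30, 30^2≡48, 30^4≡32, 30^8≡30, 30^16≡48
30 = 16 + 8 + 4 + 2, so 30^30 ≡ 48·30·32·48 ≡ 48 (mod 71)
Squares mod 71: 30^1≡30, 30^2≡48, 30^4≡32, 30^8≡30, 30^16≡48, 30^32≡32
38 = 32 + 4 + 2, so 30^38 ≡ 32·32·48 ≡ 20 (mod 71)
y^r · r^s ≡ 48·20 = 960 ≡ 37 (mod 71)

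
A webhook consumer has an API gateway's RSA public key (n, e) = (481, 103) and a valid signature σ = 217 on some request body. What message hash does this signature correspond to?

87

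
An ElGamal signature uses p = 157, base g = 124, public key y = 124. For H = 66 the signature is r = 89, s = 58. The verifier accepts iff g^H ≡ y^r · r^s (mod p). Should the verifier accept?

Left side g^H mod p:
124^2 = 15376 ≡ 147
124^4 ≡ 147^2 = 21609 ≡ 100
124^8 ≡ 100^2 = 10000 ≡ 109
124^16 ≡ 109^2 = 11881 ≡ 106
124^32 ≡ 106^2 = 11236 ≡ 89
124^64 ≡ 89^2 = 7921 ≡ 71
66 = 64 + 2, so 124^66 ≡ 71·147 ≡ 75 (mod 157)
Right side y^r · r^s mod p:
124^2 = 15376 ≡ 147
124^4 ≡ 147^2 = 21609 ≡ 100
124^8 ≡ 100^2 = 10000 ≡ 109
124^16 ≡ 109^2 = 11881 ≡ 106
124^32 ≡ 106^2 = 11236 ≡ 89
124^64 ≡ 89^2 = 7921 ≡ 71
89 = 64 + 16 + 8 + 1, so 124^89 ≡ 71·106·109·124 ≡ 17 (mod 157)
89^2 = 7921 ≡ 71
89^4 ≡ 71^2 = 5041 ≡ 17
89^8 ≡ 17^2 = 289 ≡ 132
89^16 ≡ 132^2 = 17424 ≡ 154
89^32 ≡ 154^2 = 23716 ≡ 9
58 = 32 + 16 + 8 + 2, so 89^58 ≡ 9·154·132·71 ≡ 40 (mod 157)
17·40 = 680 ≡ 52 (mod 157)
75 ≠ 52, so verification fails.

reject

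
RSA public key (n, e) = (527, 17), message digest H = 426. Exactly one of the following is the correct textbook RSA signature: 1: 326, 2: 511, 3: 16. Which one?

2

Candidate 1: Squares mod 527: 326^1≡326, 326^2≡349, 326^4≡64, 326^8≡407, 326^16≡171; 17 = 16 + 1, so 326^17 ≡ 171·326 ≡ 411 (mod 527)
Candidate 2: Squares mod 527: 511^1≡511, 511^2≡256, 511^4≡188, 511^8≡35, 511^16≡171; 17 = 16 + 1, so 511^17 ≡ 171·511 ≡ 426 (mod 527)
  → matches H = 426
Candidate 3: Squares mod 527: 16^1≡16, 16^2≡256, 16^4≡188, 16^8≡35, 16^16≡171; 17 = 16 + 1, so 16^17 ≡ 171·16 ≡ 101 (mod 527)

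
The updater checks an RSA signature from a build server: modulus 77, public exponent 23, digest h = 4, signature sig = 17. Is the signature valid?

sig^23 mod 77 = 40
sig^23 mod 77 = 40, but h = 4.

invalid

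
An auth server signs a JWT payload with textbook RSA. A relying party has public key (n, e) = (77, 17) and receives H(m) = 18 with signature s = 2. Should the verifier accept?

s^2 ≡ 2^2 = 4
s^4 ≡ 4^2 = 16
s^8 ≡ 16^2 = 256 ≡ 25
s^16 ≡ 25^2 = 625 ≡ 9
17 = 16 + 1, so s^17 ≡ 9·2 ≡ 18 (mod 77)
s^17 mod 77 = 18 matches H(m).

accept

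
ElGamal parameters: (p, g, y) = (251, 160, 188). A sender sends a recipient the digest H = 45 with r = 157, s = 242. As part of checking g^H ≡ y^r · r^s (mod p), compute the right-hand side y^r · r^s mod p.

188^157 mod 251 = 40
157^242 mod 251 = 125
y^r · r^s ≡ 40·125 = 5000 ≡ 231 (mod 251)

231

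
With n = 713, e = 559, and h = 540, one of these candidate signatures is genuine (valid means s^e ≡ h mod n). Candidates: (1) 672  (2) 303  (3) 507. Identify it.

Candidate 1: 672^559 mod 713 = 540
  → matches h = 540
Candidate 2: 303^559 mod 713 = 358
Candidate 3: 507^559 mod 713 = 208

1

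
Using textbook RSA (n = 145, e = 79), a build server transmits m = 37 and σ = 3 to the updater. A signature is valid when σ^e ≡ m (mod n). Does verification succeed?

passes

σ^2 ≡ 3^2 = 9
σ^4 ≡ 9^2 = 81
σ^8 ≡ 81^2 = 6561 ≡ 36
σ^16 ≡ 36^2 = 1296 ≡ 136
σ^32 ≡ 136^2 = 18496 ≡ 81
σ^64 ≡ 81^2 = 6561 ≡ 36
79 = 64 + 8 + 4 + 2 + 1, so σ^79 ≡ 36·36·81·9·3 ≡ 37 (mod 145)
σ^79 mod 145 = 37 matches m.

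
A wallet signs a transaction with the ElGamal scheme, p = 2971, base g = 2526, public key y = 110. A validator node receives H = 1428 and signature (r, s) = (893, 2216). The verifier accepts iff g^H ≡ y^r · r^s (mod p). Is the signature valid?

Left side g^H mod p:
2526^1428 mod 2971 = 239
Right side y^r · r^s mod p:
110^893 mod 2971 = 311
893^2216 mod 2971 = 1663
311·1663 = 517193 ≡ 239 (mod 2971)
239 ≡ 239 (mod 2971), so the signature is genuine.

valid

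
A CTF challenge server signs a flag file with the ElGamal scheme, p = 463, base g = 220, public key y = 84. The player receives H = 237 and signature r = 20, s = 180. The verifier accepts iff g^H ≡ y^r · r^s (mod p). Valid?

no

Left side g^H mod p:
Squares mod 463: 220^1≡220, 220^2≡248, 220^4≡388, 220^8≡69, 220^16≡131, 220^32≡30, 220^64≡437, 220^128≡213
237 = 128 + 64 + 32 + 8 + 4 + 1, so 220^237 ≡ 213·437·30·69·388·220 ≡ 383 (mod 463)
Right side y^r · r^s mod p:
Squares mod 463: 84^1≡84, 84^2≡111, 84^4≡283, 84^8≡453, 84^16≡100
20 = 16 + 4, so 84^20 ≡ 100·283 ≡ 57 (mod 463)
Squares mod 463: 20^1≡20, 20^2≡400, 20^4≡265, 20^8≡312, 20^16≡114, 20^32≡32, 20^64≡98, 20^128≡344
180 = 128 + 32 + 16 + 4, so 20^180 ≡ 344·32·114·265 ≡ 78 (mod 463)
57·78 = 4446 ≡ 279 (mod 463)
383 ≠ 279, so verification fails.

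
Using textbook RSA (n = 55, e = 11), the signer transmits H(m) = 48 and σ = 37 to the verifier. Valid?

yes

σ^2 ≡ 37^2 = 1369 ≡ 49
σ^4 ≡ 49^2 = 2401 ≡ 36
σ^8 ≡ 36^2 = 1296 ≡ 31
11 = 8 + 2 + 1, so σ^11 ≡ 31·49·37 ≡ 48 (mod 55)
48 = H(m), so the signature checks out.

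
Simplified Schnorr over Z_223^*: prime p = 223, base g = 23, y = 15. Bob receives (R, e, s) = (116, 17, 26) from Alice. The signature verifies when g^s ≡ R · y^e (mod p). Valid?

yes

g^s mod p:
Squares mod 223: 23^1≡23, 23^2≡83, 23^4≡199, 23^8≡130, 23^16≡175
26 = 16 + 8 + 2, so 23^26 ≡ 175·130·83 ≡ 109 (mod 223)
R · y^e mod p:
Squares mod 223: 15^1≡15, 15^2≡2, 15^4≡4, 15^8≡16, 15^16≡33
17 = 16 + 1, so 15^17 ≡ 33·15 ≡ 49 (mod 223)
116·49 = 5684 ≡ 109 (mod 223)
109 ≡ 109 (mod 223); signature holds.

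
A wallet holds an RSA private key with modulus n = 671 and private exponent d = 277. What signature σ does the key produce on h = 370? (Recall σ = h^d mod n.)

Squares mod 671: h^1≡370, h^2≡16, h^4≡256, h^8≡449, h^16≡301, h^32≡16, h^64≡256, h^128≡449, h^256≡301
277 = 256 + 16 + 4 + 1, so h^277 ≡ 301·301·256·370 ≡ 402 (mod 671)

402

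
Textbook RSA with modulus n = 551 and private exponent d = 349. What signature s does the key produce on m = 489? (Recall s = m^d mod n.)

326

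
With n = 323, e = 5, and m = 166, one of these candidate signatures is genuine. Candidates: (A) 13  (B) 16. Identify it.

A

Candidate A: 13^2 = 169; 13^4 ≡ 169^2 = 28561 ≡ 137; 5 = 4 + 1, so 13^5 ≡ 137·13 ≡ 166 (mod 323)
  → matches m = 166
Candidate B: 16^2 = 256; 16^4 ≡ 256^2 = 65536 ≡ 290; 5 = 4 + 1, so 16^5 ≡ 290·16 ≡ 118 (mod 323)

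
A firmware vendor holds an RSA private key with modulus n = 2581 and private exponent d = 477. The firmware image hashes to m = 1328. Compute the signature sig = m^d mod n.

1270

Squares mod 2581: m^1≡1328, m^2≡761, m^4≡977, m^8≡2140, m^16≡906, m^32≡78, m^64≡922, m^128≡935, m^256≡1847
477 = 256 + 128 + 64 + 16 + 8 + 4 + 1, so m^477 ≡ 1847·935·922·906·2140·977·1328 ≡ 1270 (mod 2581)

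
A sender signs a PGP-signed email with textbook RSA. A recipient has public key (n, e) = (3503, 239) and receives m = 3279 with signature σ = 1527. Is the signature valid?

Squares mod 3503: σ^1≡1527, σ^2≡2234, σ^4≡2484, σ^8≡1473, σ^16≡1372, σ^32≡1273, σ^64≡2143, σ^128≡16
239 = 128 + 64 + 32 + 8 + 4 + 2 + 1, so σ^239 ≡ 16·2143·1273·1473·2484·2234·1527 ≡ 3476 (mod 3503)
The recovered value 3476 does not match the digest 3279.

invalid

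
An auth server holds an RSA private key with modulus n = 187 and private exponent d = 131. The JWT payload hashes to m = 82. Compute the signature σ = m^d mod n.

126

m^2 ≡ 82^2 = 6724 ≡ 179
m^4 ≡ 179^2 = 32041 ≡ 64
m^8 ≡ 64^2 = 4096 ≡ 169
m^16 ≡ 169^2 = 28561 ≡ 137
m^32 ≡ 137^2 = 18769 ≡ 69
m^64 ≡ 69^2 = 4761 ≡ 86
m^128 ≡ 86^2 = 7396 ≡ 103
131 = 128 + 2 + 1, so m^131 ≡ 103·179·82 ≡ 126 (mod 187)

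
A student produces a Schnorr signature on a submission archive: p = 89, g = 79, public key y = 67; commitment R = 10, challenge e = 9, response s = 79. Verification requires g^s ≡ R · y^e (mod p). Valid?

g^s mod p:
Squares mod 89: 79^1≡79, 79^2≡11, 79^4≡32, 79^8≡45, 79^16≡67, 79^32≡39, 79^64≡8
79 = 64 + 8 + 4 + 2 + 1, so 79^79 ≡ 8·45·32·11·79 ≡ 71 (mod 89)
R · y^e mod p:
Squares mod 89: 67^1≡67, 67^2≡39, 67^4≡8, 67^8≡64
9 = 8 + 1, so 67^9 ≡ 64·67 ≡ 16 (mod 89)
10·16 = 160 ≡ 71 (mod 89)
71 ≡ 71 (mod 89); signature holds.

yes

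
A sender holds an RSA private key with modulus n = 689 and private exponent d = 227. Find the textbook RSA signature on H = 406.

438

H^227 mod 689 = 438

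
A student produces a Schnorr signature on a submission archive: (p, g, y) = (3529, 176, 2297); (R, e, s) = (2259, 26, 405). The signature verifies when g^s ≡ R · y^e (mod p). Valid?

yes

g^s mod p:
Squares mod 3529: 176^1≡176, 176^2≡2744, 176^4≡2179, 176^8≡1536, 176^16≡1924, 176^32≡3384, 176^64≡3380, 176^128≡1027, 176^256≡3087
405 = 256 + 128 + 16 + 4 + 1, so 176^405 ≡ 3087·1027·1924·2179·176 ≡ 2587 (mod 3529)
R · y^e mod p:
Squares mod 3529: 2297^1≡2297, 2297^2≡354, 2297^4≡1801, 2297^8≡450, 2297^16≡1347
26 = 16 + 8 + 2, so 2297^26 ≡ 1347·450·354 ≡ 3313 (mod 3529)
2259·3313 = 7484067 ≡ 2587 (mod 3529)
2587 ≡ 2587 (mod 3529); signature holds.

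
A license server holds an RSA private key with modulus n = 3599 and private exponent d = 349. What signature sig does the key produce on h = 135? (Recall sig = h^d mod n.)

135

Squares mod 3599: h^1≡135, h^2≡230, h^4≡2514, h^8≡352, h^16≡1538, h^32≡901, h^64≡2026, h^128≡1816, h^256≡1172
349 = 256 + 64 + 16 + 8 + 4 + 1, so h^349 ≡ 1172·2026·1538·352·2514·135 ≡ 135 (mod 3599)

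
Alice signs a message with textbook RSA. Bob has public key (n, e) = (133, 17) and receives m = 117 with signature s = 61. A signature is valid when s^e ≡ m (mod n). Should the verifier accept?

Squares mod 133: s^1≡61, s^2≡130, s^4≡9, s^8≡81, s^16≡44
17 = 16 + 1, so s^17 ≡ 44·61 ≡ 24 (mod 133)
s^17 mod 133 = 24, but m = 117.

reject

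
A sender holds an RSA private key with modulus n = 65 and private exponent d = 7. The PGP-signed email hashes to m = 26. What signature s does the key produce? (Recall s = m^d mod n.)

m^2 ≡ 26^2 = 676 ≡ 26
m^4 ≡ 26^2 = 676 ≡ 26
7 = 4 + 2 + 1, so m^7 ≡ 26·26·26 ≡ 26 (mod 65)

26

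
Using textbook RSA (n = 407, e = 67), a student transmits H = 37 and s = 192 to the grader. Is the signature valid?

invalid

s^67 mod 407 = 366
366 ≠ 37, so verification fails.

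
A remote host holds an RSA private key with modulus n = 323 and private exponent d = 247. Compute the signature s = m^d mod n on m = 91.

m^2 ≡ 91^2 = 8281 ≡ 206
m^4 ≡ 206^2 = 42436 ≡ 123
m^8 ≡ 123^2 = 15129 ≡ 271
m^16 ≡ 271^2 = 73441 ≡ 120
m^32 ≡ 120^2 = 14400 ≡ 188
m^64 ≡ 188^2 = 35344 ≡ 137
m^128 ≡ 137^2 = 18769 ≡ 35
247 = 128 + 64 + 32 + 16 + 4 + 2 + 1, so m^247 ≡ 35·137·188·120·123·206·91 ≡ 48 (mod 323)

48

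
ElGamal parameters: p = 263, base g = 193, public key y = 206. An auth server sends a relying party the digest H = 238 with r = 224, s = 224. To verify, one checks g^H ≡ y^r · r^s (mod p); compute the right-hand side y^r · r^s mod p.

Squares mod 263: 206^1≡206, 206^2≡93, 206^4≡233, 206^8≡111, 206^16≡223, 206^32≡22, 206^64≡221, 206^128≡186
224 = 128 + 64 + 32, so 206^224 ≡ 186·221·22 ≡ 138 (mod 263)
Squares mod 263: 224^1≡224, 224^2≡206, 224^4≡93, 224^8≡233, 224^16≡111, 224^32≡223, 224^64≡22, 224^128≡221
224 = 128 + 64 + 32, so 224^224 ≡ 221·22·223 ≡ 140 (mod 263)
y^r · r^s ≡ 138·140 = 19320 ≡ 121 (mod 263)

121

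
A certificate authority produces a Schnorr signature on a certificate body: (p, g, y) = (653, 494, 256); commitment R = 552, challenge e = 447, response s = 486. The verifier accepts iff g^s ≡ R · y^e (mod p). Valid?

no

g^s mod p:
494^2 = 244036 ≡ 467
494^4 ≡ 467^2 = 218089 ≡ 640
494^8 ≡ 640^2 = 409600 ≡ 169
494^16 ≡ 169^2 = 28561 ≡ 482
494^32 ≡ 482^2 = 232324 ≡ 509
494^64 ≡ 509^2 = 259081 ≡ 493
494^128 ≡ 493^2 = 243049 ≡ 133
494^256 ≡ 133^2 = 17689 ≡ 58
486 = 256 + 128 + 64 + 32 + 4 + 2, so 494^486 ≡ 58·133·493·509·640·467 ≡ 215 (mod 653)
R · y^e mod p:
256^2 = 65536 ≡ 236
256^4 ≡ 236^2 = 55696 ≡ 191
256^8 ≡ 191^2 = 36481 ≡ 566
256^16 ≡ 566^2 = 320356 ≡ 386
256^32 ≡ 386^2 = 148996 ≡ 112
256^64 ≡ 112^2 = 12544 ≡ 137
256^128 ≡ 137^2 = 18769 ≡ 485
256^256 ≡ 485^2 = 235225 ≡ 145
447 = 256 + 128 + 32 + 16 + 8 + 4 + 2 + 1, so 256^447 ≡ 145·485·112·386·566·191·236·256 ≡ 44 (mod 653)
552·44 = 24288 ≡ 127 (mod 653)
215 ≠ 127; the check fails.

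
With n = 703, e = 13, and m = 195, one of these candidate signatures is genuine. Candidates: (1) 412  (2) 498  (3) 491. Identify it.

3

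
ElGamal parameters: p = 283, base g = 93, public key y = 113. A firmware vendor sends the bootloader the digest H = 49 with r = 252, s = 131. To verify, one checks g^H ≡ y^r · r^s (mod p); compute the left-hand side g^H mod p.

203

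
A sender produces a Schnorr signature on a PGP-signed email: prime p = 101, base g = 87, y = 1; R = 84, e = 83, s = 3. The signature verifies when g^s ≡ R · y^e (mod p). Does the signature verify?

g^s mod p:
87^2 = 7569 ≡ 95
3 = 2 + 1, so 87^3 ≡ 95·87 ≡ 84 (mod 101)
R · y^e mod p:
1^2 = 1
1^4 ≡ 1^2 = 1
1^8 ≡ 1^2 = 1
1^16 ≡ 1^2 = 1
1^32 ≡ 1^2 = 1
1^64 ≡ 1^2 = 1
83 = 64 + 16 + 2 + 1, so 1^83 ≡ 1·1·1·1 ≡ 1 (mod 101)
84·1 = 84 ≡ 84 (mod 101)
84 ≡ 84 (mod 101); signature holds.

verifies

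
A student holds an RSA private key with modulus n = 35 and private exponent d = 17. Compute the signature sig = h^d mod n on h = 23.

h^2 ≡ 23^2 = 529 ≡ 4
h^4 ≡ 4^2 = 16
h^8 ≡ 16^2 = 256 ≡ 11
h^16 ≡ 11^2 = 121 ≡ 16
17 = 16 + 1, so h^17 ≡ 16·23 ≡ 18 (mod 35)

18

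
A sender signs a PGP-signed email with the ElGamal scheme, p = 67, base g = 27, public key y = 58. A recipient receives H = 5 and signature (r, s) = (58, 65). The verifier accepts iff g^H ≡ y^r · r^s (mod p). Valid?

Left side g^H mod p:
27^5 mod 67 = 53
Right side y^r · r^s mod p:
58^58 mod 67 = 59
58^65 mod 67 = 52
59·52 = 3068 ≡ 53 (mod 67)
53 ≡ 53 (mod 67), so the signature is genuine.

yes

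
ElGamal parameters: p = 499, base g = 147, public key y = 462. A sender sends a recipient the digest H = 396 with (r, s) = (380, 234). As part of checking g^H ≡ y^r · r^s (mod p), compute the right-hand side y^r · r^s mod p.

77

Squares mod 499: 462^1≡462, 462^2≡371, 462^4≡416, 462^8≡402, 462^16≡427, 462^32≡194, 462^64≡211, 462^128≡110, 462^256≡124
380 = 256 + 64 + 32 + 16 + 8 + 4, so 462^380 ≡ 124·211·194·427·402·416 ≡ 4 (mod 499)
Squares mod 499: 380^1≡380, 380^2≡189, 380^4≡292, 380^8≡434, 380^16≡233, 380^32≡397, 380^64≡424, 380^128≡136
234 = 128 + 64 + 32 + 8 + 2, so 380^234 ≡ 136·424·397·434·189 ≡ 144 (mod 499)
y^r · r^s ≡ 4·144 = 576 ≡ 77 (mod 499)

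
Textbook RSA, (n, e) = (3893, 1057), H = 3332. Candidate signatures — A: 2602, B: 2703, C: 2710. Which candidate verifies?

B

Candidate A: Squares mod 3893: 2602^1≡2602, 2602^2≡477, 2602^4≡1735, 2602^8≡936, 2602^16≡171, 2602^32≡1990, 2602^64≡919, 2602^128≡3673, 2602^256≡1684, 2602^512≡1752, 2602^1024≡1820; 1057 = 1024 + 32 + 1, so 2602^1057 ≡ 1820·1990·2602 ≡ 2245 (mod 3893)
Candidate B: Squares mod 3893: 2703^1≡2703, 2703^2≡2941, 2703^4≡3128, 2703^8≡1275, 2703^16≡2244, 2703^32≡1887, 2703^64≡2567, 2703^128≡2533, 2703^256≡425, 2703^512≡1547, 2703^1024≡2907; 1057 = 1024 + 32 + 1, so 2703^1057 ≡ 2907·1887·2703 ≡ 3332 (mod 3893)
  → matches H = 3332
Candidate C: Squares mod 3893: 2710^1≡2710, 2710^2≡1902, 2710^4≡1007, 2710^8≡1869, 2710^16≡1140, 2710^32≡3231, 2710^64≡2228, 2710^128≡409, 2710^256≡3775, 2710^512≡2245, 2710^1024≡2483; 1057 = 1024 + 32 + 1, so 2710^1057 ≡ 2483·3231·2710 ≡ 1911 (mod 3893)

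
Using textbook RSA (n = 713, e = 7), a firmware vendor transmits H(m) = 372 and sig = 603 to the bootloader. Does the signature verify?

does not verify

sig^2 ≡ 603^2 = 363609 ≡ 692
sig^4 ≡ 692^2 = 478864 ≡ 441
7 = 4 + 2 + 1, so sig^7 ≡ 441·692·603 ≡ 546 (mod 713)
546 ≠ 372, so verification fails.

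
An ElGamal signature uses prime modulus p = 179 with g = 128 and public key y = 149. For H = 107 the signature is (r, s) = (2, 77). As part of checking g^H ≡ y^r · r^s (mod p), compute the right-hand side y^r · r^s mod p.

149^2 = 22201 ≡ 5
2^2 = 4
2^4 ≡ 4^2 = 16
2^8 ≡ 16^2 = 256 ≡ 77
2^16 ≡ 77^2 = 5929 ≡ 22
2^32 ≡ 22^2 = 484 ≡ 126
2^64 ≡ 126^2 = 15876 ≡ 124
77 = 64 + 8 + 4 + 1, so 2^77 ≡ 124·77·16·2 ≡ 162 (mod 179)
y^r · r^s ≡ 5·162 = 810 ≡ 94 (mod 179)

94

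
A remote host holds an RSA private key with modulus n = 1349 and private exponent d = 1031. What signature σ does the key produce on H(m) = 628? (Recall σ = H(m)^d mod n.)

(H(m))^2 ≡ 628^2 = 394384 ≡ 476
(H(m))^4 ≡ 476^2 = 226576 ≡ 1293
(H(m))^8 ≡ 1293^2 = 1671849 ≡ 438
(H(m))^16 ≡ 438^2 = 191844 ≡ 286
(H(m))^32 ≡ 286^2 = 81796 ≡ 856
(H(m))^64 ≡ 856^2 = 732736 ≡ 229
(H(m))^128 ≡ 229^2 = 52441 ≡ 1179
(H(m))^256 ≡ 1179^2 = 1390041 ≡ 571
(H(m))^512 ≡ 571^2 = 326041 ≡ 932
(H(m))^1024 ≡ 932^2 = 868624 ≡ 1217
1031 = 1024 + 4 + 2 + 1, so (H(m))^1031 ≡ 1217·1293·476·628 ≡ 286 (mod 1349)

286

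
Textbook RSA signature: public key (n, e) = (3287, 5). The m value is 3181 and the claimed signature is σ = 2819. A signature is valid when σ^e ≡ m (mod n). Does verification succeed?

fails

σ^5 mod 3287 = 106
The recovered value 106 does not match the digest 3181.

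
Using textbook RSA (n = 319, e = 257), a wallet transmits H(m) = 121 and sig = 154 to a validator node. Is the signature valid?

valid

Squares mod 319: sig^1≡154, sig^2≡110, sig^4≡297, sig^8≡165, sig^16≡110, sig^32≡297, sig^64≡165, sig^128≡110, sig^256≡297
257 = 256 + 1, so sig^257 ≡ 297·154 ≡ 121 (mod 319)
121 = H(m), so the signature checks out.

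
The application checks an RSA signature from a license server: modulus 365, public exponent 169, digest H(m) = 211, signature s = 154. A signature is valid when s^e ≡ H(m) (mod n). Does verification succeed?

Squares mod 365: s^1≡154, s^2≡356, s^4≡81, s^8≡356, s^16≡81, s^32≡356, s^64≡81, s^128≡356
169 = 128 + 32 + 8 + 1, so s^169 ≡ 356·356·356·154 ≡ 154 (mod 365)
The recovered value 154 does not match the digest 211.

fails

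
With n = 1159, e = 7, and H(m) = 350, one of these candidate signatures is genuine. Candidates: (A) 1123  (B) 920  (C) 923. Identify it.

B

Candidate A: Squares mod 1159: 1123^1≡1123, 1123^2≡137, 1123^4≡225; 7 = 4 + 2 + 1, so 1123^7 ≡ 225·137·1123 ≡ 622 (mod 1159)
Candidate B: Squares mod 1159: 920^1≡920, 920^2≡330, 920^4≡1113; 7 = 4 + 2 + 1, so 920^7 ≡ 1113·330·920 ≡ 350 (mod 1159)
  → matches H(m) = 350
Candidate C: Squares mod 1159: 923^1≡923, 923^2≡64, 923^4≡619; 7 = 4 + 2 + 1, so 923^7 ≡ 619·64·923 ≡ 277 (mod 1159)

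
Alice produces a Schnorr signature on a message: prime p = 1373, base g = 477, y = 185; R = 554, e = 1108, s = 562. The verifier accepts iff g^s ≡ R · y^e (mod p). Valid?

g^s mod p:
477^2 = 227529 ≡ 984
477^4 ≡ 984^2 = 968256 ≡ 291
477^8 ≡ 291^2 = 84681 ≡ 928
477^16 ≡ 928^2 = 861184 ≡ 313
477^32 ≡ 313^2 = 97969 ≡ 486
477^64 ≡ 486^2 = 236196 ≡ 40
477^128 ≡ 40^2 = 1600 ≡ 227
477^256 ≡ 227^2 = 51529 ≡ 728
477^512 ≡ 728^2 = 529984 ≡ 6
562 = 512 + 32 + 16 + 2, so 477^562 ≡ 6·486·313·984 ≡ 658 (mod 1373)
R · y^e mod p:
185^2 = 34225 ≡ 1273
185^4 ≡ 1273^2 = 1620529 ≡ 389
185^8 ≡ 389^2 = 151321 ≡ 291
185^16 ≡ 291^2 = 84681 ≡ 928
185^32 ≡ 928^2 = 861184 ≡ 313
185^64 ≡ 313^2 = 97969 ≡ 486
185^128 ≡ 486^2 = 236196 ≡ 40
185^256 ≡ 40^2 = 1600 ≡ 227
185^512 ≡ 227^2 = 51529 ≡ 728
185^1024 ≡ 728^2 = 529984 ≡ 6
1108 = 1024 + 64 + 16 + 4, so 185^1108 ≡ 6·486·928·389 ≡ 1032 (mod 1373)
554·1032 = 571728 ≡ 560 (mod 1373)
658 ≠ 560; the check fails.

no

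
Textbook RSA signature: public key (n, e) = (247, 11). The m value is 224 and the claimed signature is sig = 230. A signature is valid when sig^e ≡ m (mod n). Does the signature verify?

verifies

sig^11 mod 247 = 224
Since 224 equals the digest 224, verification succeeds.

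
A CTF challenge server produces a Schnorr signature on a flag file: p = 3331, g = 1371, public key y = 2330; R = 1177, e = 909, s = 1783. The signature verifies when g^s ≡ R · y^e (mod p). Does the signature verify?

does not verify

g^s mod p:
1371^1783 mod 3331 = 2701
R · y^e mod p:
2330^909 mod 3331 = 1449
1177·1449 = 1705473 ≡ 1 (mod 3331)
2701 ≠ 1; the check fails.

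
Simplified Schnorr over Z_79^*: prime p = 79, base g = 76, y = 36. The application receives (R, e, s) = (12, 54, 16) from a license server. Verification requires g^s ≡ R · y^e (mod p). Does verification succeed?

fails

g^s mod p:
76^2 = 5776 ≡ 9
76^4 ≡ 9^2 = 81 ≡ 2
76^8 ≡ 2^2 = 4
76^16 ≡ 4^2 = 16
R · y^e mod p:
36^2 = 1296 ≡ 32
36^4 ≡ 32^2 = 1024 ≡ 76
36^8 ≡ 76^2 = 5776 ≡ 9
36^16 ≡ 9^2 = 81 ≡ 2
36^32 ≡ 2^2 = 4
54 = 32 + 16 + 4 + 2, so 36^54 ≡ 4·2·76·32 ≡ 22 (mod 79)
12·22 = 264 ≡ 27 (mod 79)
16 ≠ 27; the check fails.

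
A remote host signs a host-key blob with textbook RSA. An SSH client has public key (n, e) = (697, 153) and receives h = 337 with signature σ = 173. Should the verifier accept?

accept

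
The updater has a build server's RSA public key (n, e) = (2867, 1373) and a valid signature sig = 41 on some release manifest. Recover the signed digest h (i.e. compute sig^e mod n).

sig^2 ≡ 41^2 = 1681
sig^4 ≡ 1681^2 = 2825761 ≡ 1766
sig^8 ≡ 1766^2 = 3118756 ≡ 2327
sig^16 ≡ 2327^2 = 5414929 ≡ 2033
sig^32 ≡ 2033^2 = 4133089 ≡ 1742
sig^64 ≡ 1742^2 = 3034564 ≡ 1278
sig^128 ≡ 1278^2 = 1633284 ≡ 1961
sig^256 ≡ 1961^2 = 3845521 ≡ 874
sig^512 ≡ 874^2 = 763876 ≡ 1254
sig^1024 ≡ 1254^2 = 1572516 ≡ 1400
1373 = 1024 + 256 + 64 + 16 + 8 + 4 + 1, so sig^1373 ≡ 1400·874·1278·2033·2327·1766·41 ≡ 1821 (mod 2867)

1821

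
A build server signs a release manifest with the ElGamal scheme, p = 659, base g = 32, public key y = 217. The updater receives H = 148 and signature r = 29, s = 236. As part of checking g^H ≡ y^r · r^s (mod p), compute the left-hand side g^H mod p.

211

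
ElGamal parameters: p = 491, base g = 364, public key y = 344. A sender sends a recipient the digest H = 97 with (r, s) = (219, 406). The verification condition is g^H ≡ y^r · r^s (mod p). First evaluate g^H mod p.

Squares mod 491: 364^1≡364, 364^2≡417, 364^4≡75, 364^8≡224, 364^16≡94, 364^32≡489, 364^64≡4
97 = 64 + 32 + 1, so 364^97 ≡ 4·489·364 ≡ 34 (mod 491)

34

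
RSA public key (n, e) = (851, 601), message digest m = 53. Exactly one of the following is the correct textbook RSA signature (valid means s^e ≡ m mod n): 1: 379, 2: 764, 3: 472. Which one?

Candidate 1: Squares mod 851: 379^1≡379, 379^2≡673, 379^4≡197, 379^8≡514, 379^16≡386, 379^32≡71, 379^64≡786, 379^128≡821, 379^256≡49, 379^512≡699; 601 = 512 + 64 + 16 + 8 + 1, so 379^601 ≡ 699·786·386·514·379 ≡ 53 (mod 851)
  → matches m = 53
Candidate 2: Squares mod 851: 764^1≡764, 764^2≡761, 764^4≡441, 764^8≡453, 764^16≡118, 764^32≡308, 764^64≡403, 764^128≡719, 764^256≡404, 764^512≡675; 601 = 512 + 64 + 16 + 8 + 1, so 764^601 ≡ 675·403·118·453·764 ≡ 661 (mod 851)
Candidate 3: Squares mod 851: 472^1≡472, 472^2≡673, 472^4≡197, 472^8≡514, 472^16≡386, 472^32≡71, 472^64≡786, 472^128≡821, 472^256≡49, 472^512≡699; 601 = 512 + 64 + 16 + 8 + 1, so 472^601 ≡ 699·786·386·514·472 ≡ 798 (mod 851)

1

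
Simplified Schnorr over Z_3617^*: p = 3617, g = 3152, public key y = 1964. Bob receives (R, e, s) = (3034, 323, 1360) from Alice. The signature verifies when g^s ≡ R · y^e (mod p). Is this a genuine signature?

forged

g^s mod p:
3152^2 = 9935104 ≡ 2822
3152^4 ≡ 2822^2 = 7963684 ≡ 2667
3152^8 ≡ 2667^2 = 7112889 ≡ 1867
3152^16 ≡ 1867^2 = 3485689 ≡ 2518
3152^32 ≡ 2518^2 = 6340324 ≡ 3340
3152^64 ≡ 3340^2 = 11155600 ≡ 772
3152^128 ≡ 772^2 = 595984 ≡ 2796
3152^256 ≡ 2796^2 = 7817616 ≡ 1279
3152^512 ≡ 1279^2 = 1635841 ≡ 957
3152^1024 ≡ 957^2 = 915849 ≡ 748
1360 = 1024 + 256 + 64 + 16, so 3152^1360 ≡ 748·1279·772·2518 ≡ 1991 (mod 3617)
R · y^e mod p:
1964^2 = 3857296 ≡ 1574
1964^4 ≡ 1574^2 = 2477476 ≡ 3448
1964^8 ≡ 3448^2 = 11888704 ≡ 3242
1964^16 ≡ 3242^2 = 10510564 ≡ 3179
1964^32 ≡ 3179^2 = 10106041 ≡ 143
1964^64 ≡ 143^2 = 20449 ≡ 2364
1964^128 ≡ 2364^2 = 5588496 ≡ 231
1964^256 ≡ 231^2 = 53361 ≡ 2723
323 = 256 + 64 + 2 + 1, so 1964^323 ≡ 2723·2364·1574·1964 ≡ 2392 (mod 3617)
3034·2392 = 7257328 ≡ 1626 (mod 3617)
1991 ≠ 1626; the check fails.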